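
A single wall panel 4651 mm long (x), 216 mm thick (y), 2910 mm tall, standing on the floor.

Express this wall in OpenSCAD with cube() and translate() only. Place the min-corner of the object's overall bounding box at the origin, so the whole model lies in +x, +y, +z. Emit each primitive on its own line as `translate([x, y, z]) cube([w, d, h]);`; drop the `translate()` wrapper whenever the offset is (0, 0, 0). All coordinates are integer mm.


cube([4651, 216, 2910]);


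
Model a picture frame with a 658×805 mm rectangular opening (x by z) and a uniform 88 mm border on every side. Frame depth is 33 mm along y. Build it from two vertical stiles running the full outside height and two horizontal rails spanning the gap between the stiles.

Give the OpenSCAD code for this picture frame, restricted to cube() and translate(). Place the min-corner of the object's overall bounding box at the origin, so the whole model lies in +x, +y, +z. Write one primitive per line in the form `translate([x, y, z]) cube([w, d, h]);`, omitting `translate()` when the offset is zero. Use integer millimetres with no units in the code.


cube([88, 33, 981]);
translate([746, 0, 0]) cube([88, 33, 981]);
translate([88, 0, 0]) cube([658, 33, 88]);
translate([88, 0, 893]) cube([658, 33, 88]);


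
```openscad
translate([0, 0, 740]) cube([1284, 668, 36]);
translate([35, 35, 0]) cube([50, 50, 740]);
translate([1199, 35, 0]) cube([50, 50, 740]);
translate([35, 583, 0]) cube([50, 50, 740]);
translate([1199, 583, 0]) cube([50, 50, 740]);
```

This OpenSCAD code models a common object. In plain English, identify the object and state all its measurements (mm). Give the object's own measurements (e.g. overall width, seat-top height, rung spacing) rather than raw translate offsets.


A rectangular dining table. The top is 1284×668×36 mm with its upper surface at z = 776 mm. It stands on four 50×50 mm square legs, each inset 35 mm from the nearest pair of top edges, running from the floor to the underside of the top.


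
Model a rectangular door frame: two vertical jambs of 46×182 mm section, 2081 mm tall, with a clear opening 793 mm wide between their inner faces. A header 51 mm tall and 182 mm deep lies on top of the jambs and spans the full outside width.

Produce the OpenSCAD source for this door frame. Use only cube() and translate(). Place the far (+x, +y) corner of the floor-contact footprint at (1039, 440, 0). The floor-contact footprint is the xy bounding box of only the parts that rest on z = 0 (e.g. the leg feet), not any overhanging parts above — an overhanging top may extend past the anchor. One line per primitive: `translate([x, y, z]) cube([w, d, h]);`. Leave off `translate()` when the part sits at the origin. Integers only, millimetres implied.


translate([154, 258, 0]) cube([46, 182, 2081]);
translate([993, 258, 0]) cube([46, 182, 2081]);
translate([154, 258, 2081]) cube([885, 182, 51]);


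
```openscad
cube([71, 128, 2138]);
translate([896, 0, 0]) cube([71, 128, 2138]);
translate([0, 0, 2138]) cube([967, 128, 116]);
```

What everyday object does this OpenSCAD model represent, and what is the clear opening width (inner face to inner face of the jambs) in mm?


A door frame. The clear opening width is 825 mm.

Two 2138 mm tall posts with a header on top — a door frame. The left jamb is 71 mm wide at x = 0; the right jamb starts at x = 896. The clear opening is 896 − 71 = 825 mm.


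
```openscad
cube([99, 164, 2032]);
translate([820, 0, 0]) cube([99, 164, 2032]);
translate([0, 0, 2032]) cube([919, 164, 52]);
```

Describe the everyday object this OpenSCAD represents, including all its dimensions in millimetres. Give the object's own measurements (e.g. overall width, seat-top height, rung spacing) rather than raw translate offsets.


A door frame. The clear opening is 721 mm wide and 2032 mm high. Two 99 mm wide jambs, 164 mm deep, stand either side of the opening from the floor to the top of the opening. A 52 mm thick head sits across the top of both jambs, spanning the full outside width of the frame.


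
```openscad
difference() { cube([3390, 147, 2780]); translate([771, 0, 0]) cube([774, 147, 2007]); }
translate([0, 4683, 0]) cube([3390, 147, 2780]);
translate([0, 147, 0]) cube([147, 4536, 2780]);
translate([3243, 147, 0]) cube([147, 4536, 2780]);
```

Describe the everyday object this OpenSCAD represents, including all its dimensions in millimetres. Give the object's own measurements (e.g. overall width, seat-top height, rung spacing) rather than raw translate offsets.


A single room: four walls, each 2780 mm tall and 147 mm thick, enclosing an outside footprint 3390×4830 mm (x × y), no floor or roof. The front and back walls (−y and +y sides) run the full x-width; the side walls fit between their inner faces. A door opening 774 mm wide and 2007 mm tall is cut through the front wall from the floor up, its −x edge 771 mm from the wall's −x end.


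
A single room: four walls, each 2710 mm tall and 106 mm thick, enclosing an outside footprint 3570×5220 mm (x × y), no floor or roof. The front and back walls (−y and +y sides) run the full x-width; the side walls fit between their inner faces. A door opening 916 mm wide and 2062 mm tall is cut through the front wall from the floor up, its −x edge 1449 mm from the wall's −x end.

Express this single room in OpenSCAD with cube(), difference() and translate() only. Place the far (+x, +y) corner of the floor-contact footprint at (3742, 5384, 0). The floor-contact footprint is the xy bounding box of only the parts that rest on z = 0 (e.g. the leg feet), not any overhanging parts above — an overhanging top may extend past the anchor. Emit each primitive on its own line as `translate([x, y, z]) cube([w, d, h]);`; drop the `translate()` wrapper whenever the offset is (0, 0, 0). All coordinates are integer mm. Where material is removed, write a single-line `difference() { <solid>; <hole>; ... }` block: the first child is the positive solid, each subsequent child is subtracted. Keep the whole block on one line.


difference() { translate([172, 164, 0]) cube([3570, 106, 2710]); translate([1621, 164, 0]) cube([916, 106, 2062]); }
translate([172, 5278, 0]) cube([3570, 106, 2710]);
translate([172, 270, 0]) cube([106, 5008, 2710]);
translate([3636, 270, 0]) cube([106, 5008, 2710]);


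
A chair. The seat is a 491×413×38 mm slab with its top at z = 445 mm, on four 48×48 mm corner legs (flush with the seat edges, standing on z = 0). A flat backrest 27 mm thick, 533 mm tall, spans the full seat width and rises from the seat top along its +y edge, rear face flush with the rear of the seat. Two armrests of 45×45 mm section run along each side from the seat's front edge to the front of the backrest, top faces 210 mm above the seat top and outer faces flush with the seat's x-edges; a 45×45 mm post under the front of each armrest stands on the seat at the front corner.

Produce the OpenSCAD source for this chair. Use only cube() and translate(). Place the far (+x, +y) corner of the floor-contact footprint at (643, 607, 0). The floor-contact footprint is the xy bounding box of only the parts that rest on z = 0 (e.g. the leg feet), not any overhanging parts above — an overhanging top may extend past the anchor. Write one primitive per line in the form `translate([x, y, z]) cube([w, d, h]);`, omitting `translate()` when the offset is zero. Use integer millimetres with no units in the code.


// leg_h = 445 - 38 = 407
// arm post h = 210 - 45 = 165
translate([152, 194, 407]) cube([491, 413, 38]);
translate([152, 194, 0]) cube([48, 48, 407]);
translate([595, 194, 0]) cube([48, 48, 407]);
translate([152, 559, 0]) cube([48, 48, 407]);
translate([595, 559, 0]) cube([48, 48, 407]);
translate([152, 580, 445]) cube([491, 27, 533]);
translate([152, 194, 610]) cube([45, 386, 45]);
translate([598, 194, 610]) cube([45, 386, 45]);
translate([152, 194, 445]) cube([45, 45, 165]);
translate([598, 194, 445]) cube([45, 45, 165]);


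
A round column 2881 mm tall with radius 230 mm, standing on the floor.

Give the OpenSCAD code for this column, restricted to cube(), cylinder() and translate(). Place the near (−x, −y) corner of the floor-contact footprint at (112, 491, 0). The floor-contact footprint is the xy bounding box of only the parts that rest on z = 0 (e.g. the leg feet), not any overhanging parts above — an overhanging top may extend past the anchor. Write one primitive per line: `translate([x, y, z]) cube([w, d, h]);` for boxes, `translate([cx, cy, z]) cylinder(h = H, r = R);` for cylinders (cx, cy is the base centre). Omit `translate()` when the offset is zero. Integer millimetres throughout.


translate([342, 721, 0]) cylinder(h = 2881, r = 230);


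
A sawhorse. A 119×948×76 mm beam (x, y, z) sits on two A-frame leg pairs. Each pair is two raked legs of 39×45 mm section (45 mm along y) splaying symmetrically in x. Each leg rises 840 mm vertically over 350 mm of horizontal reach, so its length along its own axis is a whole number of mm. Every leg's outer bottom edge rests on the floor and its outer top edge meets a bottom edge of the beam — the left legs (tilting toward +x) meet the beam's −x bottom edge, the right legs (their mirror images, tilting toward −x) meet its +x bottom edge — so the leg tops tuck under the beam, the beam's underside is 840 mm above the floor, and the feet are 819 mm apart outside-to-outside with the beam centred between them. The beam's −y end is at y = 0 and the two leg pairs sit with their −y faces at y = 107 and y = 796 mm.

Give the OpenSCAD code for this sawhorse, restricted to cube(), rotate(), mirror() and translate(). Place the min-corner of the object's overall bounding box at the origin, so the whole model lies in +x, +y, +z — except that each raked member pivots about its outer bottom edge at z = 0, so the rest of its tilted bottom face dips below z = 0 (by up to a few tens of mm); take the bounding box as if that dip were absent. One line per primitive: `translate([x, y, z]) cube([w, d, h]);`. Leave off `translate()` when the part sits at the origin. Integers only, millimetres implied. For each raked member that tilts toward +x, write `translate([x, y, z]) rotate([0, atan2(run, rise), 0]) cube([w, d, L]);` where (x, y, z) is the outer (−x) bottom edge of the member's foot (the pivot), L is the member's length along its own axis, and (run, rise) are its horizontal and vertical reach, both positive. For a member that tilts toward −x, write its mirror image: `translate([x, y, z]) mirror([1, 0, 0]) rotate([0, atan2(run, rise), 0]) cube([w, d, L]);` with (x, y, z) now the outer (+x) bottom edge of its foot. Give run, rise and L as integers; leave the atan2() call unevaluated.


translate([350, 0, 840]) cube([119, 948, 76]);
translate([0, 107, 0]) rotate([0, atan2(350, 840), 0]) cube([39, 45, 910]);
translate([819, 107, 0]) mirror([1, 0, 0]) rotate([0, atan2(350, 840), 0]) cube([39, 45, 910]);
translate([0, 796, 0]) rotate([0, atan2(350, 840), 0]) cube([39, 45, 910]);
translate([819, 796, 0]) mirror([1, 0, 0]) rotate([0, atan2(350, 840), 0]) cube([39, 45, 910]);


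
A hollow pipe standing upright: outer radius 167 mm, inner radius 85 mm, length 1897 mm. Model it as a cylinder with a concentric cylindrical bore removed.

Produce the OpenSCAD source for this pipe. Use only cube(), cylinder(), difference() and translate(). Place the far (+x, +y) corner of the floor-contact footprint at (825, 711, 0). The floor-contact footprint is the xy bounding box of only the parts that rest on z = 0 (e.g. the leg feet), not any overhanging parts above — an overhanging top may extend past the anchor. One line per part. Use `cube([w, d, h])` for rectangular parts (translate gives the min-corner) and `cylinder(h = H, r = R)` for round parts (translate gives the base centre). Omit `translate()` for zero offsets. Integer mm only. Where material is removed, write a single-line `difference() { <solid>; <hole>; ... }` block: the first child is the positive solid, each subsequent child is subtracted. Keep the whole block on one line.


difference() { translate([658, 544, 0]) cylinder(h = 1897, r = 167); translate([658, 544, 0]) cylinder(h = 1897, r = 85); }


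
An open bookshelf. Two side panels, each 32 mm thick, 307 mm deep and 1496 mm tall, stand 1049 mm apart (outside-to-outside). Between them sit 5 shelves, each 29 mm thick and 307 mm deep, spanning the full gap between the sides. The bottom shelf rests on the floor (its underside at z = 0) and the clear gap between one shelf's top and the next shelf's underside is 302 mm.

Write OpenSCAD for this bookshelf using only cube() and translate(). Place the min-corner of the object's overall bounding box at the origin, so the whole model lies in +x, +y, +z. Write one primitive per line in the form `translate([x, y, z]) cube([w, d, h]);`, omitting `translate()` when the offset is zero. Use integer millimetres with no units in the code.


cube([32, 307, 1496]);
translate([1017, 0, 0]) cube([32, 307, 1496]);
translate([32, 0, 0]) cube([985, 307, 29]);
translate([32, 0, 331]) cube([985, 307, 29]);
translate([32, 0, 662]) cube([985, 307, 29]);
translate([32, 0, 993]) cube([985, 307, 29]);
translate([32, 0, 1324]) cube([985, 307, 29]);


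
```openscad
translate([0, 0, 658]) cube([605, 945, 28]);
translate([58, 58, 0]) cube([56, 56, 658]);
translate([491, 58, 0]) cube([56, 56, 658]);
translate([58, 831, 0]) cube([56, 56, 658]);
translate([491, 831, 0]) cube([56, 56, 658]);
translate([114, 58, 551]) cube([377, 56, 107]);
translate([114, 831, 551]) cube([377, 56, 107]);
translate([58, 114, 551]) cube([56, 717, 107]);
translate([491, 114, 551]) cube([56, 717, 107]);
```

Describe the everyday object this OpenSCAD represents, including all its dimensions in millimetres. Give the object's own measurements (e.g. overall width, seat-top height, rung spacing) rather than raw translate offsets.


A rectangular dining table. The top is 605×945×28 mm with its upper surface at z = 686 mm. It stands on four 56×56 mm square legs, each inset 58 mm from the nearest pair of top edges, running from the floor to the underside of the top. Four apron rails, 56 mm thick and 107 mm tall, run between adjacent legs with their top edges flush with the underside of the top and their outer faces flush with the legs' outer faces.


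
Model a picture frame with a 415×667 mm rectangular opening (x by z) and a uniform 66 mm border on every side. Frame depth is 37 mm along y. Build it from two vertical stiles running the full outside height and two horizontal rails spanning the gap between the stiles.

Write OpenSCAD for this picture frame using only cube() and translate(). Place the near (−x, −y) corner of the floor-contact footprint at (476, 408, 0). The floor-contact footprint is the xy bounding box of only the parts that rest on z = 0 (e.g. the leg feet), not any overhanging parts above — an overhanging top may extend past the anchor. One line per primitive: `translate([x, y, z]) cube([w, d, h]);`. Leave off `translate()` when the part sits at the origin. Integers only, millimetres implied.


translate([476, 408, 0]) cube([66, 37, 799]);
translate([957, 408, 0]) cube([66, 37, 799]);
translate([542, 408, 0]) cube([415, 37, 66]);
translate([542, 408, 733]) cube([415, 37, 66]);


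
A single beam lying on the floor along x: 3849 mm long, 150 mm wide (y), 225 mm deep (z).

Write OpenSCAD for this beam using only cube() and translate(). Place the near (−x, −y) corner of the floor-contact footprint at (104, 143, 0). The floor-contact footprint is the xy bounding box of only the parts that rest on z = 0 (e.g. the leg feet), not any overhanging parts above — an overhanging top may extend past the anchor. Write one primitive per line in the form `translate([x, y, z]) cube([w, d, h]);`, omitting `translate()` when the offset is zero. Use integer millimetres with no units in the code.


translate([104, 143, 0]) cube([3849, 150, 225]);


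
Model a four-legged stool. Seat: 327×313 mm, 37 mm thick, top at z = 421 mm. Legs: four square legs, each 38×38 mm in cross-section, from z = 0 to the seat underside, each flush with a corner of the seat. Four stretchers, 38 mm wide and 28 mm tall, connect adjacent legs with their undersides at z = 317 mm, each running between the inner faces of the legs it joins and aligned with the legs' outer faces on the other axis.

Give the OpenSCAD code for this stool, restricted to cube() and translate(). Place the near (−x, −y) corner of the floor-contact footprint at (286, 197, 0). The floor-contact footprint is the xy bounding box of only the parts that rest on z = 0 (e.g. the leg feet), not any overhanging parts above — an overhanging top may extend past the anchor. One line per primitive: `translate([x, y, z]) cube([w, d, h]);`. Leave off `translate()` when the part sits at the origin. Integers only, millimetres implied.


translate([286, 197, 384]) cube([327, 313, 37]);
translate([286, 197, 0]) cube([38, 38, 384]);
translate([575, 197, 0]) cube([38, 38, 384]);
translate([286, 472, 0]) cube([38, 38, 384]);
translate([575, 472, 0]) cube([38, 38, 384]);
translate([324, 197, 317]) cube([251, 38, 28]);
translate([324, 472, 317]) cube([251, 38, 28]);
translate([286, 235, 317]) cube([38, 237, 28]);
translate([575, 235, 317]) cube([38, 237, 28]);


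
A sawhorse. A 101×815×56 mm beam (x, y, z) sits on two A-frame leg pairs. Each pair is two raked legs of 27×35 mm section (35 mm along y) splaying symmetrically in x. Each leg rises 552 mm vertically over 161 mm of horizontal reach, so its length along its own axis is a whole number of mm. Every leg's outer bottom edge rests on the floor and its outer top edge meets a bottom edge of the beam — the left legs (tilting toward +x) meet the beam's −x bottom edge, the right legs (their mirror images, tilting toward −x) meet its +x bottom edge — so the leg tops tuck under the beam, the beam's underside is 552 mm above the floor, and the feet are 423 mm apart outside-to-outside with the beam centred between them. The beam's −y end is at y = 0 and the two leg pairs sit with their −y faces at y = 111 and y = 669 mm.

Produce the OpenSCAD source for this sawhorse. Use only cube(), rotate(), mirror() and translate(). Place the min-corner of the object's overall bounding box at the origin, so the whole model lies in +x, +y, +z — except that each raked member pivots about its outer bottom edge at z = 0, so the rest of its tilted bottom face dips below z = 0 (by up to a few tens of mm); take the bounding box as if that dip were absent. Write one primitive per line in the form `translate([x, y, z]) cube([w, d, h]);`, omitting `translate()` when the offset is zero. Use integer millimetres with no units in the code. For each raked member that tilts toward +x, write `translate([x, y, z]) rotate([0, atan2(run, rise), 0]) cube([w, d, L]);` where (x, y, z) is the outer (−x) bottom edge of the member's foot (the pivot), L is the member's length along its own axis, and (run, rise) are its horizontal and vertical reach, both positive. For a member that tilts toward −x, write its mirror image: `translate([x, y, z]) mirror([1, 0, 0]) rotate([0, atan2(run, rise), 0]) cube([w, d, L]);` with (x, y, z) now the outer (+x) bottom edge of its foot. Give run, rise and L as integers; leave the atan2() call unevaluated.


translate([161, 0, 552]) cube([101, 815, 56]);
translate([0, 111, 0]) rotate([0, atan2(161, 552), 0]) cube([27, 35, 575]);
translate([423, 111, 0]) mirror([1, 0, 0]) rotate([0, atan2(161, 552), 0]) cube([27, 35, 575]);
translate([0, 669, 0]) rotate([0, atan2(161, 552), 0]) cube([27, 35, 575]);
translate([423, 669, 0]) mirror([1, 0, 0]) rotate([0, atan2(161, 552), 0]) cube([27, 35, 575]);


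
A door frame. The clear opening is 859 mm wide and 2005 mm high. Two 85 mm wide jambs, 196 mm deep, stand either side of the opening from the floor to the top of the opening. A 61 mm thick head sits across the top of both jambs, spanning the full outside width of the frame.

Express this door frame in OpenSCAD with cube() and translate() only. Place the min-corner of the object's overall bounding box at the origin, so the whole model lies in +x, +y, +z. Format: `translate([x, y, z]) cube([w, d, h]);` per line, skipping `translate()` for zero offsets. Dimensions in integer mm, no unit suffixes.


cube([85, 196, 2005]);
translate([944, 0, 0]) cube([85, 196, 2005]);
translate([0, 0, 2005]) cube([1029, 196, 61]);


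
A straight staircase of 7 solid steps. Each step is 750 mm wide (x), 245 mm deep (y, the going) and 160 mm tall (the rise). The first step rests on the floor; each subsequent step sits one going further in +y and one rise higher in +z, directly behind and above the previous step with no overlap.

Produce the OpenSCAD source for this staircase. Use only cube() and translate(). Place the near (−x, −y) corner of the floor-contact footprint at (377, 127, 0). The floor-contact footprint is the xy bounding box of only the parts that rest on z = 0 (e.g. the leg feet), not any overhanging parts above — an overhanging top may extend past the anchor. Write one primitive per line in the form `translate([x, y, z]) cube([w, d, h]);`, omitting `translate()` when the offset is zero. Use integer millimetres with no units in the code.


translate([377, 127, 0]) cube([750, 245, 160]);
translate([377, 372, 160]) cube([750, 245, 160]);
translate([377, 617, 320]) cube([750, 245, 160]);
translate([377, 862, 480]) cube([750, 245, 160]);
translate([377, 1107, 640]) cube([750, 245, 160]);
translate([377, 1352, 800]) cube([750, 245, 160]);
translate([377, 1597, 960]) cube([750, 245, 160]);


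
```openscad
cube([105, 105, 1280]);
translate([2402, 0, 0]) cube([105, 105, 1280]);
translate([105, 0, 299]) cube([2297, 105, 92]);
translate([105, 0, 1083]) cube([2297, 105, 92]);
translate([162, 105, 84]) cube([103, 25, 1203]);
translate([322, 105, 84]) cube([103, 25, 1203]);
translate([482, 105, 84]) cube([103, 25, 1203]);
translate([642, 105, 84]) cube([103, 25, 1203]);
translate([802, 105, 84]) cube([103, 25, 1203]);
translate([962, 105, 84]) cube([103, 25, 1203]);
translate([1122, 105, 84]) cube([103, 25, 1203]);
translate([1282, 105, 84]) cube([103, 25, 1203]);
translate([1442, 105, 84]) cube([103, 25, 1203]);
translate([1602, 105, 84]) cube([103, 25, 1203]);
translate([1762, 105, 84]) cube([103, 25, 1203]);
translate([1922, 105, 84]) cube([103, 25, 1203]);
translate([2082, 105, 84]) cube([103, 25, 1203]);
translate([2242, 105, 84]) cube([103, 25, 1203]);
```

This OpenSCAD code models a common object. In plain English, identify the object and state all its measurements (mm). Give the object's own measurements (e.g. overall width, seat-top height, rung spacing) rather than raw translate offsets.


A fence section. Two 105×105 mm posts, 1280 mm tall, stand on the floor with a clear span of 2297 mm between their inner faces. Two horizontal rails of 105×92 mm section span the gap between the posts with their undersides at z = 299 mm and z = 1083 mm, flush with the posts' −y face. 14 pickets, each 103 mm wide, 25 mm thick and 1203 mm tall, are fixed to the +y face of the rails with their bottoms at z = 84 mm, spaced across the span with a 57 mm gap after the −x post and between neighbouring pickets and before the +x post.


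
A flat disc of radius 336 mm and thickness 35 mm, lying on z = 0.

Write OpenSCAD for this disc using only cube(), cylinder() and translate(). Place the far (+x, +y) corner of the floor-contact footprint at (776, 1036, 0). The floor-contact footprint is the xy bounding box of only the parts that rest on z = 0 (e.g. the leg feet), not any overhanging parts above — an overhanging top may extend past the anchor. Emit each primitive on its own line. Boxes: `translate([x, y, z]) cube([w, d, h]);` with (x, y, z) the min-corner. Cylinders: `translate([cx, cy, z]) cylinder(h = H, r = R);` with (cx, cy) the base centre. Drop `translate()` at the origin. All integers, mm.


translate([440, 700, 0]) cylinder(h = 35, r = 336);


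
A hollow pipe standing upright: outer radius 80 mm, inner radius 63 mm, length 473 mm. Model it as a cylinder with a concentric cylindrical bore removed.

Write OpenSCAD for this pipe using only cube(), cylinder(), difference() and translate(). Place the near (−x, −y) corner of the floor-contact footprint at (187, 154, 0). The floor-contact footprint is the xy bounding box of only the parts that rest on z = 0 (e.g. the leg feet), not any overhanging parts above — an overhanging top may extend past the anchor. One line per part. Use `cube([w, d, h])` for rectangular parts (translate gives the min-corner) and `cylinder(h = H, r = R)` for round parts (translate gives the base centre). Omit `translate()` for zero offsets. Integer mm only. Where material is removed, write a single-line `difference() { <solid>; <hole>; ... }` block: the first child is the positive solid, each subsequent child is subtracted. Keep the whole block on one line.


difference() { translate([267, 234, 0]) cylinder(h = 473, r = 80); translate([267, 234, 0]) cylinder(h = 473, r = 63); }


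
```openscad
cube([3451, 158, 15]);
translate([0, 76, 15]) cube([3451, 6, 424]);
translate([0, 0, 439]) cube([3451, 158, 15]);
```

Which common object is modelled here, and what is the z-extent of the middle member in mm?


An I-beam. The web height is 424 mm.

Two wide flanges with a thin centred web — an I-beam. Overall 454 mm minus two 15 mm flanges gives a web of 454 − 2·15 = 424 mm.


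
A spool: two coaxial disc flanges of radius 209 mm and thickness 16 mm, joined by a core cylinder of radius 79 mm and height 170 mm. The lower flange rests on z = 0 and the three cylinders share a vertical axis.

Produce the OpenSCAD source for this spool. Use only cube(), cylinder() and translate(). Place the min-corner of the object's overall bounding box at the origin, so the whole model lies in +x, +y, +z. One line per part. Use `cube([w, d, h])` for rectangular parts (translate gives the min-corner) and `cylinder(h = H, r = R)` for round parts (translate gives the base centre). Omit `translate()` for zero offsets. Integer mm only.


translate([209, 209, 0]) cylinder(h = 16, r = 209);
translate([209, 209, 16]) cylinder(h = 170, r = 79);
translate([209, 209, 186]) cylinder(h = 16, r = 209);


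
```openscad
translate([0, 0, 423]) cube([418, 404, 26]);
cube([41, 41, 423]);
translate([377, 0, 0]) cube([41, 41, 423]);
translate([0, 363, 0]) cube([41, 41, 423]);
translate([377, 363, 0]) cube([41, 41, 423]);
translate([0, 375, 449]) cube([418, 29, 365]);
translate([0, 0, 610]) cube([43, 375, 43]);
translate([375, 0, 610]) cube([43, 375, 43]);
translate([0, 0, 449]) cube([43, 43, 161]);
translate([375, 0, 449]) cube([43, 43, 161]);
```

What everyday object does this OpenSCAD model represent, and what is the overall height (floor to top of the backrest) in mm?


A chair. The overall height is 814 mm.

A slab on four corner posts with a tall panel at the back — a chair. The seat slab sits at z = 423 with thickness 26, and the 365 mm backrest starts at the seat top, so the overall height is 423 + 26 + 365 = 814 mm.


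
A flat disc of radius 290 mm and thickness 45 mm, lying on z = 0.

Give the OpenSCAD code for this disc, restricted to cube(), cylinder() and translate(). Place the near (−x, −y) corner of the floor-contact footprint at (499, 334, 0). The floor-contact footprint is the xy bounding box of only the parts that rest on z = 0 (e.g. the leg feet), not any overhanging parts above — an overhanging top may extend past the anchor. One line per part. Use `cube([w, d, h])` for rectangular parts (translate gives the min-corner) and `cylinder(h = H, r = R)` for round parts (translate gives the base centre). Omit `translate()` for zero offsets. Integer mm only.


translate([789, 624, 0]) cylinder(h = 45, r = 290);


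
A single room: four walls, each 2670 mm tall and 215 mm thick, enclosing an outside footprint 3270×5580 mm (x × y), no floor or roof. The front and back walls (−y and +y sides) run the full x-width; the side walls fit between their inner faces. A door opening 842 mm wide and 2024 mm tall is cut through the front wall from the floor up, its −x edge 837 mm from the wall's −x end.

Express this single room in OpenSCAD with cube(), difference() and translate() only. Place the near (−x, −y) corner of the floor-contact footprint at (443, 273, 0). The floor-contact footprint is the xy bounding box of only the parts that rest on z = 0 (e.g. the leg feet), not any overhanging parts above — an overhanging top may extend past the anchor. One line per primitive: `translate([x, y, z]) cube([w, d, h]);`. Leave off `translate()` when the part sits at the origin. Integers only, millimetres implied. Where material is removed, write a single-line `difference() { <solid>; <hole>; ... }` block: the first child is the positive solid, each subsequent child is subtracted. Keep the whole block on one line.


difference() { translate([443, 273, 0]) cube([3270, 215, 2670]); translate([1280, 273, 0]) cube([842, 215, 2024]); }
translate([443, 5638, 0]) cube([3270, 215, 2670]);
translate([443, 488, 0]) cube([215, 5150, 2670]);
translate([3498, 488, 0]) cube([215, 5150, 2670]);


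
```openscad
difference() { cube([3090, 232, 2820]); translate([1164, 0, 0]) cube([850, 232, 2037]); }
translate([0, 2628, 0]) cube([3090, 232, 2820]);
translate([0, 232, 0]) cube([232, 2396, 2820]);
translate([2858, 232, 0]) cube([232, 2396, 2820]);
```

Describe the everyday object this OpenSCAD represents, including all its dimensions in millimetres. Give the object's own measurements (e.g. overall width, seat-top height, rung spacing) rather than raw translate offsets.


A single room: four walls, each 2820 mm tall and 232 mm thick, enclosing an outside footprint 3090×2860 mm (x × y), no floor or roof. The front and back walls (−y and +y sides) run the full x-width; the side walls fit between their inner faces. A door opening 850 mm wide and 2037 mm tall is cut through the front wall from the floor up, its −x edge 1164 mm from the wall's −x end.


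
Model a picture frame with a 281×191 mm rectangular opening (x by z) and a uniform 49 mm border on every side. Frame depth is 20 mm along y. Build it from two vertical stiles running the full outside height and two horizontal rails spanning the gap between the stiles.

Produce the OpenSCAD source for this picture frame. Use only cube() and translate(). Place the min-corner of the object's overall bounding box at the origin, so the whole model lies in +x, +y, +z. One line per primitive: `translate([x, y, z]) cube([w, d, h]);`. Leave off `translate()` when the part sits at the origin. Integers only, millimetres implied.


cube([49, 20, 289]);
translate([330, 0, 0]) cube([49, 20, 289]);
translate([49, 0, 0]) cube([281, 20, 49]);
translate([49, 0, 240]) cube([281, 20, 49]);


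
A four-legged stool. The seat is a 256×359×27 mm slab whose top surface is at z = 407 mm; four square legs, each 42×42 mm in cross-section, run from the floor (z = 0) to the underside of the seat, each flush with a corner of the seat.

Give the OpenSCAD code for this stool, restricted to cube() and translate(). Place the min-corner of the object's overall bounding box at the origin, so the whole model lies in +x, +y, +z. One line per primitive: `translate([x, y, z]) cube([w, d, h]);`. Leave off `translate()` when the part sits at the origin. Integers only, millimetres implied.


translate([0, 0, 380]) cube([256, 359, 27]);
cube([42, 42, 380]);
translate([214, 0, 0]) cube([42, 42, 380]);
translate([0, 317, 0]) cube([42, 42, 380]);
translate([214, 317, 0]) cube([42, 42, 380]);


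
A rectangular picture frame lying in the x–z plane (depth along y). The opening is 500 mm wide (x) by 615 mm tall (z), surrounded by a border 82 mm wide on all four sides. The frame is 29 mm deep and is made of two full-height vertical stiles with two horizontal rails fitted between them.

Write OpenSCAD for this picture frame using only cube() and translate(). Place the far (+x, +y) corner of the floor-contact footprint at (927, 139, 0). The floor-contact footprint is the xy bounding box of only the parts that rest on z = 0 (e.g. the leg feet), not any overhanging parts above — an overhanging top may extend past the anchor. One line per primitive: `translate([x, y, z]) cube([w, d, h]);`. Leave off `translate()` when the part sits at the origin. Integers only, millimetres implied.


translate([263, 110, 0]) cube([82, 29, 779]);
translate([845, 110, 0]) cube([82, 29, 779]);
translate([345, 110, 0]) cube([500, 29, 82]);
translate([345, 110, 697]) cube([500, 29, 82]);


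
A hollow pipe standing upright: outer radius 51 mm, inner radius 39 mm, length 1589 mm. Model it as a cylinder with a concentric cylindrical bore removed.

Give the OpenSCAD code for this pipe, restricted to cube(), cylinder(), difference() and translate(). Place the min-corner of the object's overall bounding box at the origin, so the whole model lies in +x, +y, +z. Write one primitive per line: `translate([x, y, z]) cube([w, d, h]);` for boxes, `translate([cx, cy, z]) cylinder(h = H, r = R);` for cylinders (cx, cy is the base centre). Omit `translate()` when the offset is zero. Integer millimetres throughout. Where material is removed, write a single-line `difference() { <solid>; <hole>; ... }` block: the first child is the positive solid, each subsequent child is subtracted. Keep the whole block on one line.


difference() { translate([51, 51, 0]) cylinder(h = 1589, r = 51); translate([51, 51, 0]) cylinder(h = 1589, r = 39); }


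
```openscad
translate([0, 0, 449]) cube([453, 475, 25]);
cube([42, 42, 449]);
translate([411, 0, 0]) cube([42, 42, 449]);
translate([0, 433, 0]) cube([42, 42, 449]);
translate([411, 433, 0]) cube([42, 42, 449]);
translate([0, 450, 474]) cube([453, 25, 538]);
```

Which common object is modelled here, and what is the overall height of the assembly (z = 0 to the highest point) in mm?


A chair. The overall height is 1012 mm.

A slab on four corner posts with a tall panel at the back — a chair. The seat slab sits at z = 449 with thickness 25, and the 538 mm backrest starts at the seat top, so the overall height is 449 + 25 + 538 = 1012 mm.


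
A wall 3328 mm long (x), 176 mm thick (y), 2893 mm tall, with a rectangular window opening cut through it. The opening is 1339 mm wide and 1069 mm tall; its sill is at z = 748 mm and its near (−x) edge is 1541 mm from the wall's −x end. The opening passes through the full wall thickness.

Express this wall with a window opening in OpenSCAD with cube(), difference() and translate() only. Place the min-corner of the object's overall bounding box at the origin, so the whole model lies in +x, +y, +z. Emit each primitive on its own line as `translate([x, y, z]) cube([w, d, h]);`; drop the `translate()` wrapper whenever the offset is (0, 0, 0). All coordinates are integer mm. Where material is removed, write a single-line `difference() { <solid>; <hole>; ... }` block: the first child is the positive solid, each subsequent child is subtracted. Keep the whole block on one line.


difference() { cube([3328, 176, 2893]); translate([1541, 0, 748]) cube([1339, 176, 1069]); }


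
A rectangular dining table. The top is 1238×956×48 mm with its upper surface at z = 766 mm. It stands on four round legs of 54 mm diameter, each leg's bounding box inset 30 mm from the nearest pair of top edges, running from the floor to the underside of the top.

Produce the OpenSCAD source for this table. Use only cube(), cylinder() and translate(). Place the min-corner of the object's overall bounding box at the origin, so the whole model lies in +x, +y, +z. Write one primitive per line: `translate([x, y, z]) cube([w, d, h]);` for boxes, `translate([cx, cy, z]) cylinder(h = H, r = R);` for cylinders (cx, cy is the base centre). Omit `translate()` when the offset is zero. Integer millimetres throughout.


translate([0, 0, 718]) cube([1238, 956, 48]);
translate([57, 57, 0]) cylinder(h = 718, r = 27);
translate([1181, 57, 0]) cylinder(h = 718, r = 27);
translate([57, 899, 0]) cylinder(h = 718, r = 27);
translate([1181, 899, 0]) cylinder(h = 718, r = 27);


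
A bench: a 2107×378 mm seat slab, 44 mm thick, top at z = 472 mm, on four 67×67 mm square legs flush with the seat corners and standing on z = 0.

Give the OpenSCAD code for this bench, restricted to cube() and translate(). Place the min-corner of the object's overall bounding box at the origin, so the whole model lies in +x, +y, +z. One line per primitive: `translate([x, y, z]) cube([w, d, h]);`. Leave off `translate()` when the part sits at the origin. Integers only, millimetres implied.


translate([0, 0, 428]) cube([2107, 378, 44]);
cube([67, 67, 428]);
translate([0, 311, 0]) cube([67, 67, 428]);
translate([2040, 0, 0]) cube([67, 67, 428]);
translate([2040, 311, 0]) cube([67, 67, 428]);


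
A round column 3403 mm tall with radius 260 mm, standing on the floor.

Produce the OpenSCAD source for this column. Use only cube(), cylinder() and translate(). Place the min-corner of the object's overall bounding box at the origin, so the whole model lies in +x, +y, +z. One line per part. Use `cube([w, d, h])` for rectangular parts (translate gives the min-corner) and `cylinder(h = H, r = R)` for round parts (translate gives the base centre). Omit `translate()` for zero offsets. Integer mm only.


translate([260, 260, 0]) cylinder(h = 3403, r = 260);


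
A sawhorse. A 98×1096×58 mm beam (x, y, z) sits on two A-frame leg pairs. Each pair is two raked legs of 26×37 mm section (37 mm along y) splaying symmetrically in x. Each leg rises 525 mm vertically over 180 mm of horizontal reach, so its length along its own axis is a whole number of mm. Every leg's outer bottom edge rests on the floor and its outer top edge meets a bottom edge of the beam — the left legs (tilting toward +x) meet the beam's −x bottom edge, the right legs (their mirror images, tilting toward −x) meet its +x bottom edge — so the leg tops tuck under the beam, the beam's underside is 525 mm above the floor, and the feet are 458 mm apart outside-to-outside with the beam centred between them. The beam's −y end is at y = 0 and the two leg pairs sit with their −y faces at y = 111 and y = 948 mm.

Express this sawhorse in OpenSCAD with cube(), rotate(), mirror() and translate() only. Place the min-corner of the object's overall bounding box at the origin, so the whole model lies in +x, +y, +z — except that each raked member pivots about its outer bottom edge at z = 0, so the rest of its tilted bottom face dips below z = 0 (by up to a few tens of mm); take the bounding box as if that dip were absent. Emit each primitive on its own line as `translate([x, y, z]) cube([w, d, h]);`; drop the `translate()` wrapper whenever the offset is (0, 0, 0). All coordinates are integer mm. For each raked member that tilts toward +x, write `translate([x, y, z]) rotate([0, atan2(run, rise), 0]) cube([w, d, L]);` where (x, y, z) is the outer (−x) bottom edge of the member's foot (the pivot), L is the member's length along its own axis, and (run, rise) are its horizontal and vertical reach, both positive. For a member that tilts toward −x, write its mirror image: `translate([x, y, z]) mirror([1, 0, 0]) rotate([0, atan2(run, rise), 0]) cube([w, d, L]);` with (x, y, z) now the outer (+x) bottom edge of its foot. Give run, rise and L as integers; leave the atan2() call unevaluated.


translate([180, 0, 525]) cube([98, 1096, 58]);
translate([0, 111, 0]) rotate([0, atan2(180, 525), 0]) cube([26, 37, 555]);
translate([458, 111, 0]) mirror([1, 0, 0]) rotate([0, atan2(180, 525), 0]) cube([26, 37, 555]);
translate([0, 948, 0]) rotate([0, atan2(180, 525), 0]) cube([26, 37, 555]);
translate([458, 948, 0]) mirror([1, 0, 0]) rotate([0, atan2(180, 525), 0]) cube([26, 37, 555]);


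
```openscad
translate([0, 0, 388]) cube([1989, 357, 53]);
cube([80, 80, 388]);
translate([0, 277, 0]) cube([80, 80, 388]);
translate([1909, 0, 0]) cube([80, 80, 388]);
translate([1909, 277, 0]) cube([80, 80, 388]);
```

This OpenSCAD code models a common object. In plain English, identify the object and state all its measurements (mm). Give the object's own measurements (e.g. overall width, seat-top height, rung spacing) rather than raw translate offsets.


A bench: a 1989×357 mm seat slab, 53 mm thick, top at z = 441 mm, on four 80×80 mm square legs flush with the seat corners and standing on z = 0.
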